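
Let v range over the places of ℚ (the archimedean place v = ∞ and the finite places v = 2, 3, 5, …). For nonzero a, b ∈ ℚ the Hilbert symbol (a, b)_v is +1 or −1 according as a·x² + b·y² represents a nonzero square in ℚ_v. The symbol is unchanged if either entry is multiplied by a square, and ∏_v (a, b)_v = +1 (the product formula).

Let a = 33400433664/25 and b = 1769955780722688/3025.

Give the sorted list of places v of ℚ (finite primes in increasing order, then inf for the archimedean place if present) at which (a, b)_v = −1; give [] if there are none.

[17, 23]

Mod squares: a ≡ 6851, b ≡ 157573. Check v ∈ {∞, 2, 3, 5, 11, 13, 17, 23, 31}.
v=3: a=3^2·(≡2), b=3^4·(≡1) mod 3; (2|3)=-1, (1|3)=+1; (−1)^{2·4·1}·(-1)^4·(+1)^2 = +1.
v=17: a=17^1·(≡6), b=17^1·(≡9) mod 17; (6|17)=-1, (9|17)=+1; (−1)^{1·1·8}·(-1)^1·(+1)^1 = -1.
v=11: a=11^0·(≡5), b=11^-2·(≡3) mod 11; (5|11)=+1, (3|11)=+1; (−1)^{0·-2·5}·(+1)^-2·(+1)^0 = +1.
v=23: a=23^2·(≡22), b=23^3·(≡7) mod 23; (22|23)=-1, (7|23)=-1; (−1)^{2·3·11}·(-1)^3·(-1)^2 = -1.
v=5: a=5^-2·(≡4), b=5^-2·(≡3) mod 5; (4|5)=+1, (3|5)=-1; (−1)^{-2·-2·2}·(+1)^-2·(-1)^-2 = +1.
v=13: a=13^1·(≡11), b=13^1·(≡11) mod 13; (11|13)=-1, (11|13)=-1; (−1)^{1·1·6}·(-1)^1·(-1)^1 = +1.
v=∞: 6851 > 0 and 157573 > 0  ⇒  (a,b)_∞ = +1.
v=31: a=31^1·(≡19), b=31^1·(≡21) mod 31; (19|31)=+1, (21|31)=-1; (−1)^{1·1·15}·(+1)^1·(-1)^1 = +1.
v=2: v_2(a)=10, v_2(b)=18; units ≡ 3, 5 (mod 8); ε·ε+αω+βω = 1·0+10·1+18·1 ≡ 0  ⇒  (a,b)_2 = +1.
(6851, 157573 / ℚ) ramifies at {17, 23}: a division algebra.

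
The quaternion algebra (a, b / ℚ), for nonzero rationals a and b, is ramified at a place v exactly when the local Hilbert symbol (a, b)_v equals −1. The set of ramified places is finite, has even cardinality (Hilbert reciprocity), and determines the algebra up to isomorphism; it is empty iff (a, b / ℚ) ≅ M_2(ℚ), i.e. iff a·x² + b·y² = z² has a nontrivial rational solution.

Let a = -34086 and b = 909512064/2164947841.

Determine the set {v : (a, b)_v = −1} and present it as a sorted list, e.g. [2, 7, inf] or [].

(a, b) ≡ (-34086, 6) mod (ℚ^×)²; places V = {2, 3, 7, 13, 17, 19, 23, ∞}.
(a,b)_17: α=0, u≡16; β=-4, v≡10 (mod 17); (16|17)=+1, (10|17)=-1; sign (−1)^0·+1^-4·-1^0 = +1.
(a,b)_7: α=0, u≡4; β=-2, v≡3 (mod 7); (4|7)=+1, (3|7)=-1; sign (−1)^0·+1^-2·-1^0 = +1.
(a,b)_13: α=1, u≡4; β=0, v≡8 (mod 13); (4|13)=+1, (8|13)=-1; sign (−1)^0·+1^0·-1^1 = -1.
(a,b)_3: α=1, u≡2; β=9, v≡2 (mod 3); (2|3)=-1, (2|3)=-1; sign (−1)^1·-1^9·-1^1 = -1.
(a,b)_23: α=1, u≡13; β=-2, v≡18 (mod 23); (13|23)=+1, (18|23)=+1; sign (−1)^0·+1^-2·+1^1 = +1.
(a,b)_∞: sgn(-34086)=−, sgn(6)=+, so +1.
(a,b)_2: α=1, β=7; u≡5, v≡3 (mod 8); ε(u)ε(v)=0·1, αω(v)=1·1, βω(u)=7·1; sum ≡ 0  ⇒  +1.
(a,b)_19: α=1, u≡11; β=2, v≡6 (mod 19); (11|19)=+1, (6|19)=+1; sign (−1)^0·+1^2·+1^1 = +1.
Ram(-34086, 6) = {3, 13}; no ℚ_3-point on the conic.

[3, 13]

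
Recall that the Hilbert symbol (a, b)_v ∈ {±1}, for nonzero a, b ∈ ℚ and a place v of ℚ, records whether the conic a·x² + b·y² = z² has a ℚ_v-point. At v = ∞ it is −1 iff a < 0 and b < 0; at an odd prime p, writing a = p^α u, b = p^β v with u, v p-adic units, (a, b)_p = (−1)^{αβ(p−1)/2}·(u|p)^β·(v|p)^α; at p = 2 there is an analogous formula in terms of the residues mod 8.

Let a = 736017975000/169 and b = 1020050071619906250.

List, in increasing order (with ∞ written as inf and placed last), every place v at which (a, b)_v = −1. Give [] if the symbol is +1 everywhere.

(a, b) ≡ (2310, 714) mod (ℚ^×)²; places V = {2, 3, 5, 7, 11, 13, 17, ∞}.
(a,b)_13: α=-2, u≡9; β=0, v≡1 (mod 13); (9|13)=+1, (1|13)=+1; sign (−1)^0·+1^0·+1^-2 = +1.
(a,b)_5: α=5, u≡3; β=6, v≡4 (mod 5); (3|5)=-1, (4|5)=+1; sign (−1)^0·-1^6·+1^5 = +1.
(a,b)_17: α=2, u≡15; β=3, v≡9 (mod 17); (15|17)=+1, (9|17)=+1; sign (−1)^0·+1^3·+1^2 = +1.
(a,b)_2: α=3, β=1; u≡3, v≡5 (mod 8); ε(u)ε(v)=1·0, αω(v)=3·1, βω(u)=1·1; sum ≡ 0  ⇒  +1.
(a,b)_∞: sgn(2310)=+, sgn(714)=+, so +1.
(a,b)_7: α=3, u≡4; β=5, v≡1 (mod 7); (4|7)=+1, (1|7)=+1; sign (−1)^1·+1^5·+1^3 = -1.
(a,b)_3: α=3, u≡2; β=3, v≡1 (mod 3); (2|3)=-1, (1|3)=+1; sign (−1)^1·-1^3·+1^3 = +1.
(a,b)_11: α=1, u≡5; β=4, v≡2 (mod 11); (5|11)=+1, (2|11)=-1; sign (−1)^0·+1^4·-1^1 = -1.
|Ram(2310, 714)| = 2, even; anisotropic at {7, 11}.

[7, 11]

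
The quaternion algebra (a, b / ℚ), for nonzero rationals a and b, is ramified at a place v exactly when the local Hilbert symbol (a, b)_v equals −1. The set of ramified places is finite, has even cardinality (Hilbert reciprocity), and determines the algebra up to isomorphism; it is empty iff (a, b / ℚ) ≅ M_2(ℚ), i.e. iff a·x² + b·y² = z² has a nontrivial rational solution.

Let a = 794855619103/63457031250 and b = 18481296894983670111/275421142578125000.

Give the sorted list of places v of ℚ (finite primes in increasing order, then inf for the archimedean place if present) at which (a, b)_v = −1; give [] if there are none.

Mod squares: a ≡ 14, b ≡ 12558. Check v ∈ {∞, 2, 3, 5, 7, 13, 19, 23}.
v=5: a=5^-10·(≡1), b=5^-20·(≡2) mod 5; (1|5)=+1, (2|5)=-1; (−1)^{-10·-20·2}·(+1)^-20·(-1)^-10 = +1.
v=7: a=7^5·(≡4), b=7^7·(≡4) mod 7; (4|7)=+1, (4|7)=+1; (−1)^{5·7·3}·(+1)^7·(+1)^5 = -1.
v=2: v_2(a)=-1, v_2(b)=-3; units ≡ 7, 7 (mod 8); ε·ε+αω+βω = 1·1+-1·0+-3·0 ≡ 1  ⇒  (a,b)_2 = -1.
v=∞: 14 > 0 and 12558 > 0  ⇒  (a,b)_∞ = +1.
v=19: a=19^-2·(≡13), b=19^-2·(≡3) mod 19; (13|19)=-1, (3|19)=-1; (−1)^{-2·-2·9}·(-1)^-2·(-1)^-2 = +1.
v=3: a=3^-2·(≡2), b=3^1·(≡1) mod 3; (2|3)=-1, (1|3)=+1; (−1)^{-2·1·1}·(-1)^1·(+1)^-2 = -1.
v=13: a=13^2·(≡10), b=13^3·(≡12) mod 13; (10|13)=+1, (12|13)=+1; (−1)^{2·3·6}·(+1)^3·(+1)^2 = +1.
v=23: a=23^4·(≡20), b=23^7·(≡10) mod 23; (20|23)=-1, (10|23)=-1; (−1)^{4·7·11}·(-1)^7·(-1)^4 = -1.
(14, 12558 / ℚ) ramifies at {2, 3, 7, 23}: a division algebra.

[2, 3, 7, 23]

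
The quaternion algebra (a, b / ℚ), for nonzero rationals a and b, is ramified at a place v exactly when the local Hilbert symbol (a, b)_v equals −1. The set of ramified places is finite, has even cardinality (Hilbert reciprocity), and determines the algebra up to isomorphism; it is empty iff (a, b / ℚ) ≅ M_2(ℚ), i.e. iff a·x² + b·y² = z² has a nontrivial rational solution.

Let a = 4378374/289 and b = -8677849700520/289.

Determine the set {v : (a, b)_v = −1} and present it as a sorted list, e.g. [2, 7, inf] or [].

[2, 3, 7, 13]

Mod squares: a ≡ 6006, b ≡ -330. Check v ∈ {∞, 2, 3, 5, 7, 11, 13, 17}.
v=5: a=5^0·(≡1), b=5^1·(≡4) mod 5; (1|5)=+1, (4|5)=+1; (−1)^{0·1·2}·(+1)^1·(+1)^0 = +1.
v=7: a=7^1·(≡2), b=7^2·(≡6) mod 7; (2|7)=+1, (6|7)=-1; (−1)^{1·2·3}·(+1)^2·(-1)^1 = -1.
v=17: a=17^-2·(≡7), b=17^-2·(≡10) mod 17; (7|17)=-1, (10|17)=-1; (−1)^{-2·-2·8}·(-1)^-2·(-1)^-2 = +1.
v=13: a=13^1·(≡11), b=13^2·(≡5) mod 13; (11|13)=-1, (5|13)=-1; (−1)^{1·2·6}·(-1)^2·(-1)^1 = -1.
v=11: a=11^1·(≡7), b=11^3·(≡4) mod 11; (7|11)=-1, (4|11)=+1; (−1)^{1·3·5}·(-1)^3·(+1)^1 = +1.
v=2: v_2(a)=1, v_2(b)=3; units ≡ 3, 3 (mod 8); ε·ε+αω+βω = 1·1+1·1+3·1 ≡ 1  ⇒  (a,b)_2 = -1.
v=∞: 6006 > 0 and -330 < 0  ⇒  (a,b)_∞ = +1.
v=3: a=3^7·(≡1), b=3^9·(≡1) mod 3; (1|3)=+1, (1|3)=+1; (−1)^{7·9·1}·(+1)^9·(+1)^7 = -1.
Ram(6006, -330) = {2, 3, 7, 13}; no ℚ_2-point on the conic.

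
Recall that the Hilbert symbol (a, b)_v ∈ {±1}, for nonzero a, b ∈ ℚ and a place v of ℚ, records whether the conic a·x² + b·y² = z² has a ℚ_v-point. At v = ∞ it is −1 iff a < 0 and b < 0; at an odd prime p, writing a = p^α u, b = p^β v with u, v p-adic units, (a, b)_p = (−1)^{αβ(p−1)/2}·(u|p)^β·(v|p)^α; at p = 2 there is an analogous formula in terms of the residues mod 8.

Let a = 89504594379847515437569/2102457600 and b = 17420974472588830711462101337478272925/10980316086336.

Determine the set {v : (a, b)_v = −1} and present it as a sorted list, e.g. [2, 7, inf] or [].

[3, 11]

Mod squares: a ≡ 119301, b ≡ 2717. Check v ∈ {∞, 2, 3, 5, 7, 11, 13, 17, 19, 23, 29}.
v=5: a=5^-2·(≡1), b=5^2·(≡2) mod 5; (1|5)=+1, (2|5)=-1; (−1)^{-2·2·2}·(+1)^2·(-1)^-2 = +1.
v=19: a=19^3·(≡6), b=19^5·(≡2) mod 19; (6|19)=+1, (2|19)=-1; (−1)^{3·5·9}·(+1)^5·(-1)^3 = +1.
v=29: a=29^0·(≡25), b=29^-2·(≡23) mod 29; (25|29)=+1, (23|29)=+1; (−1)^{0·-2·14}·(+1)^-2·(+1)^0 = +1.
v=3: a=3^-3·(≡2), b=3^-6·(≡2) mod 3; (2|3)=-1, (2|3)=-1; (−1)^{-3·-6·1}·(-1)^-6·(-1)^-3 = -1.
v=17: a=17^6·(≡6), b=17^10·(≡11) mod 17; (6|17)=-1, (11|17)=-1; (−1)^{6·10·8}·(-1)^10·(-1)^6 = +1.
v=2: v_2(a)=-8, v_2(b)=-6; units ≡ 5, 5 (mod 8); ε·ε+αω+βω = 0·0+-8·1+-6·1 ≡ 0  ⇒  (a,b)_2 = +1.
v=23: a=23^-3·(≡6), b=23^-4·(≡4) mod 23; (6|23)=+1, (4|23)=+1; (−1)^{-3·-4·11}·(+1)^-4·(+1)^-3 = +1.
v=13: a=13^3·(≡12), b=13^5·(≡9) mod 13; (12|13)=+1, (9|13)=+1; (−1)^{3·5·6}·(+1)^5·(+1)^3 = +1.
v=11: a=11^4·(≡2), b=11^3·(≡1) mod 11; (2|11)=-1, (1|11)=+1; (−1)^{4·3·5}·(-1)^3·(+1)^4 = -1.
v=7: a=7^5·(≡5), b=7^10·(≡4) mod 7; (5|7)=-1, (4|7)=+1; (−1)^{5·10·3}·(-1)^10·(+1)^5 = +1.
v=∞: 119301 > 0 and 2717 > 0  ⇒  (a,b)_∞ = +1.
Ram(119301, 2717) = {3, 11}; no ℚ_3-point on the conic.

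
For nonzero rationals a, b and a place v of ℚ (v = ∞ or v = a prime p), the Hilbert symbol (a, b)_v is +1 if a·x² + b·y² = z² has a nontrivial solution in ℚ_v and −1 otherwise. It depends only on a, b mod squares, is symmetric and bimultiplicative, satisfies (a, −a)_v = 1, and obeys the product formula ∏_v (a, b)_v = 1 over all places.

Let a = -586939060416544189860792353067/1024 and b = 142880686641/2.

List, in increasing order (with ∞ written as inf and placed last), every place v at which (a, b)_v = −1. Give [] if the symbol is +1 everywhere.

Mod squares: a ≡ -113883, b ≡ 312018. Check v ∈ {∞, 2, 3, 7, 11, 13, 17, 19, 23, 29}.
v=3: a=3^3·(≡1), b=3^3·(≡2) mod 3; (1|3)=+1, (2|3)=-1; (−1)^{3·3·1}·(+1)^3·(-1)^3 = +1.
v=∞: -113883 < 0 and 312018 > 0  ⇒  (a,b)_∞ = +1.
v=19: a=19^2·(≡10), b=19^1·(≡7) mod 19; (10|19)=-1, (7|19)=+1; (−1)^{2·1·9}·(-1)^1·(+1)^2 = -1.
v=17: a=17^3·(≡13), b=17^1·(≡5) mod 17; (13|17)=+1, (5|17)=-1; (−1)^{3·1·8}·(+1)^1·(-1)^3 = -1.
v=23: a=23^2·(≡12), b=23^1·(≡11) mod 23; (12|23)=+1, (11|23)=-1; (−1)^{2·1·11}·(+1)^1·(-1)^2 = +1.
v=29: a=29^5·(≡10), b=29^2·(≡28) mod 29; (10|29)=-1, (28|29)=+1; (−1)^{5·2·14}·(-1)^2·(+1)^5 = +1.
v=7: a=7^3·(≡3), b=7^1·(≡5) mod 7; (3|7)=-1, (5|7)=-1; (−1)^{3·1·3}·(-1)^1·(-1)^3 = -1.
v=2: v_2(a)=-10, v_2(b)=-1; units ≡ 5, 1 (mod 8); ε·ε+αω+βω = 0·0+-10·0+-1·1 ≡ 1  ⇒  (a,b)_2 = -1.
v=11: a=11^7·(≡1), b=11^2·(≡9) mod 11; (1|11)=+1, (9|11)=+1; (−1)^{7·2·5}·(+1)^2·(+1)^7 = +1.
v=13: a=13^2·(≡4), b=13^0·(≡2) mod 13; (4|13)=+1, (2|13)=-1; (−1)^{2·0·6}·(+1)^0·(-1)^2 = +1.
|Ram(-113883, 312018)| = 4, even; anisotropic at {2, 7, 17, 19}.

[2, 7, 17, 19]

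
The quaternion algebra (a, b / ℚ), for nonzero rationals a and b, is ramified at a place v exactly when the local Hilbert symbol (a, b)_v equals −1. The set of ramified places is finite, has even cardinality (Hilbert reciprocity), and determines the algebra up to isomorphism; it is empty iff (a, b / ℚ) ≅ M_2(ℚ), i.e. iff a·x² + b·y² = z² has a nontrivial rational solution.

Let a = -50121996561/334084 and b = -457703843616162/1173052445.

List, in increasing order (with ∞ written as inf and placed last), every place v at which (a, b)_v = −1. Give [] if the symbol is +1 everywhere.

[2, 29, 43, inf]

Mod squares: a ≡ -12628369, b ≡ -126283690. Check v ∈ {∞, 2, 3, 5, 7, 11, 13, 17, 19, 29, 41, 43, 53}.
v=2: v_2(a)=-2, v_2(b)=1; units ≡ 7, 3 (mod 8); ε·ε+αω+βω = 1·1+-2·1+1·0 ≡ 1  ⇒  (a,b)_2 = -1.
v=53: a=53^0·(≡29), b=53^-2·(≡37) mod 53; (29|53)=+1, (37|53)=+1; (−1)^{0·-2·26}·(+1)^-2·(+1)^0 = +1.
v=11: a=11^0·(≡4), b=11^2·(≡10) mod 11; (4|11)=+1, (10|11)=-1; (−1)^{0·2·5}·(+1)^2·(-1)^0 = +1.
v=5: a=5^0·(≡1), b=5^-1·(≡2) mod 5; (1|5)=+1, (2|5)=-1; (−1)^{0·-1·2}·(+1)^-1·(-1)^0 = +1.
v=43: a=43^1·(≡18), b=43^3·(≡12) mod 43; (18|43)=-1, (12|43)=-1; (−1)^{1·3·21}·(-1)^3·(-1)^1 = -1.
v=19: a=19^1·(≡17), b=19^1·(≡2) mod 19; (17|19)=+1, (2|19)=-1; (−1)^{1·1·9}·(+1)^1·(-1)^1 = +1.
v=7: a=7^2·(≡4), b=7^0·(≡5) mod 7; (4|7)=+1, (5|7)=-1; (−1)^{2·0·3}·(+1)^0·(-1)^2 = +1.
v=13: a=13^1·(≡10), b=13^1·(≡1) mod 13; (10|13)=+1, (1|13)=+1; (−1)^{1·1·6}·(+1)^1·(+1)^1 = +1.
v=3: a=3^4·(≡2), b=3^4·(≡2) mod 3; (2|3)=-1, (2|3)=-1; (−1)^{4·4·1}·(-1)^4·(-1)^4 = +1.
v=41: a=41^1·(≡29), b=41^1·(≡22) mod 41; (29|41)=-1, (22|41)=-1; (−1)^{1·1·20}·(-1)^1·(-1)^1 = +1.
v=17: a=17^-4·(≡9), b=17^-4·(≡11) mod 17; (9|17)=+1, (11|17)=-1; (−1)^{-4·-4·8}·(+1)^-4·(-1)^-4 = +1.
v=29: a=29^1·(≡26), b=29^1·(≡24) mod 29; (26|29)=-1, (24|29)=+1; (−1)^{1·1·14}·(-1)^1·(+1)^1 = -1.
v=∞: -12628369 < 0 and -126283690 < 0  ⇒  (a,b)_∞ = -1.
(-12628369, -126283690 / ℚ) ramifies at {2, 29, 43, ∞}: a division algebra.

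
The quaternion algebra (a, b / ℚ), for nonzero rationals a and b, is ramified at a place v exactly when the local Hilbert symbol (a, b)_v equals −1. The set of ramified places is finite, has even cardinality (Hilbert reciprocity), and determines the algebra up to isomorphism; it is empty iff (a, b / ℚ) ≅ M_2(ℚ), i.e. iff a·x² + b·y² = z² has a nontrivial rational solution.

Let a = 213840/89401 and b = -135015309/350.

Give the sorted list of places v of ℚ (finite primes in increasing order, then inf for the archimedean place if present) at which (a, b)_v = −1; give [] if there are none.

(a, b) ≡ (165, -6006) mod (ℚ^×)²; places V = {2, 3, 5, 7, 11, 13, 17, 23, ∞}.
(a,b)_∞: sgn(165)=+, sgn(-6006)=−, so +1.
(a,b)_17: α=0, u≡10; β=2, v≡3 (mod 17); (10|17)=-1, (3|17)=-1; sign (−1)^0·-1^2·-1^0 = +1.
(a,b)_5: α=1, u≡3; β=-2, v≡4 (mod 5); (3|5)=-1, (4|5)=+1; sign (−1)^0·-1^-2·+1^1 = +1.
(a,b)_11: α=1, u≡9; β=3, v≡4 (mod 11); (9|11)=+1, (4|11)=+1; sign (−1)^1·+1^3·+1^1 = -1.
(a,b)_13: α=-2, u≡9; β=1, v≡2 (mod 13); (9|13)=+1, (2|13)=-1; sign (−1)^0·+1^1·-1^-2 = +1.
(a,b)_2: α=4, β=-1; u≡5, v≡5 (mod 8); ε(u)ε(v)=0·0, αω(v)=4·1, βω(u)=-1·1; sum ≡ 1  ⇒  -1.
(a,b)_7: α=0, u≡1; β=-1, v≡5 (mod 7); (1|7)=+1, (5|7)=-1; sign (−1)^0·+1^-1·-1^0 = +1.
(a,b)_3: α=5, u≡1; β=3, v≡2 (mod 3); (1|3)=+1, (2|3)=-1; sign (−1)^1·+1^3·-1^5 = +1.
(a,b)_23: α=-2, u≡4; β=0, v≡10 (mod 23); (4|23)=+1, (10|23)=-1; sign (−1)^0·+1^0·-1^-2 = +1.
Ram(165, -6006) = {2, 11}; no ℚ_2-point on the conic.

[2, 11]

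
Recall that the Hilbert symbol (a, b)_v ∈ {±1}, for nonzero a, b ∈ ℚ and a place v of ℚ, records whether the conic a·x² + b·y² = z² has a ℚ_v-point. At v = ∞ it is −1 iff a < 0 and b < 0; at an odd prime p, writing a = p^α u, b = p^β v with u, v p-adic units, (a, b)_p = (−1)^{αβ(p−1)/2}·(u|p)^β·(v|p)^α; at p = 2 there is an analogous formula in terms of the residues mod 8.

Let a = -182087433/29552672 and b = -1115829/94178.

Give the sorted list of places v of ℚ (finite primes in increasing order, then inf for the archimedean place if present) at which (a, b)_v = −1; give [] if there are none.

(a, b) ≡ (-66, -858) mod (ℚ^×)²; places V = {2, 3, 7, 11, 13, 17, 29, 31, ∞}.
(a,b)_29: α=2, u≡26; β=0, v≡8 (mod 29); (26|29)=-1, (8|29)=-1; sign (−1)^0·-1^0·-1^2 = +1.
(a,b)_2: α=-5, β=-1; u≡7, v≡3 (mod 8); ε(u)ε(v)=1·1, αω(v)=-5·1, βω(u)=-1·0; sum ≡ 0  ⇒  +1.
(a,b)_3: α=9, u≡2; β=3, v≡2 (mod 3); (2|3)=-1, (2|3)=-1; sign (−1)^1·-1^3·-1^9 = -1.
(a,b)_∞: sgn(-66)=−, sgn(-858)=−, so -1.
(a,b)_11: α=1, u≡4; β=1, v≡2 (mod 11); (4|11)=+1, (2|11)=-1; sign (−1)^1·+1^1·-1^1 = +1.
(a,b)_17: α=0, u≡16; β=2, v≡1 (mod 17); (16|17)=+1, (1|17)=+1; sign (−1)^0·+1^2·+1^0 = +1.
(a,b)_7: α=0, u≡2; β=-2, v≡5 (mod 7); (2|7)=+1, (5|7)=-1; sign (−1)^0·+1^-2·-1^0 = +1.
(a,b)_31: α=-4, u≡26; β=-2, v≡28 (mod 31); (26|31)=-1, (28|31)=+1; sign (−1)^0·-1^-2·+1^-4 = +1.
(a,b)_13: α=0, u≡3; β=1, v≡1 (mod 13); (3|13)=+1, (1|13)=+1; sign (−1)^0·+1^1·+1^0 = +1.
Ram(-66, -858) = {3, ∞}; no ℚ_3-point on the conic.

[3, inf]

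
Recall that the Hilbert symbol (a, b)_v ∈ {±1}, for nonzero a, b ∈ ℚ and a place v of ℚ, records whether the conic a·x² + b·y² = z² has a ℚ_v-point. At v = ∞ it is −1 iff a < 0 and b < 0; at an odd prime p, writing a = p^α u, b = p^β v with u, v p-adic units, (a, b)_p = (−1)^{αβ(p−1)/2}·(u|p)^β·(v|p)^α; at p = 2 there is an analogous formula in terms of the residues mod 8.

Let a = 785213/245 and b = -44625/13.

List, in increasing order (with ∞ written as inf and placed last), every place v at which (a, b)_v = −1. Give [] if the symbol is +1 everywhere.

[5, 7, 13, 19]

Mod squares: a ≡ 13585, b ≡ -23205. Check v ∈ {∞, 2, 3, 5, 7, 11, 13, 17, 19}.
v=∞: 13585 > 0 and -23205 < 0  ⇒  (a,b)_∞ = +1.
v=11: a=11^1·(≡5), b=11^0·(≡1) mod 11; (5|11)=+1, (1|11)=+1; (−1)^{1·0·5}·(+1)^0·(+1)^1 = +1.
v=13: a=13^1·(≡5), b=13^-1·(≡4) mod 13; (5|13)=-1, (4|13)=+1; (−1)^{1·-1·6}·(-1)^-1·(+1)^1 = -1.
v=17: a=17^2·(≡2), b=17^1·(≡6) mod 17; (2|17)=+1, (6|17)=-1; (−1)^{2·1·8}·(+1)^1·(-1)^2 = +1.
v=5: a=5^-1·(≡2), b=5^3·(≡1) mod 5; (2|5)=-1, (1|5)=+1; (−1)^{-1·3·2}·(-1)^3·(+1)^-1 = -1.
v=7: a=7^-2·(≡6), b=7^1·(≡5) mod 7; (6|7)=-1, (5|7)=-1; (−1)^{-2·1·3}·(-1)^1·(-1)^-2 = -1.
v=2: v_2(a)=0, v_2(b)=0; units ≡ 1, 3 (mod 8); ε·ε+αω+βω = 0·1+0·1+0·0 ≡ 0  ⇒  (a,b)_2 = +1.
v=3: a=3^0·(≡1), b=3^1·(≡2) mod 3; (1|3)=+1, (2|3)=-1; (−1)^{0·1·1}·(+1)^1·(-1)^0 = +1.
v=19: a=19^1·(≡18), b=19^0·(≡18) mod 19; (18|19)=-1, (18|19)=-1; (−1)^{1·0·9}·(-1)^0·(-1)^1 = -1.
(13585, -23205 / ℚ) ramifies at {5, 7, 13, 19}: a division algebra.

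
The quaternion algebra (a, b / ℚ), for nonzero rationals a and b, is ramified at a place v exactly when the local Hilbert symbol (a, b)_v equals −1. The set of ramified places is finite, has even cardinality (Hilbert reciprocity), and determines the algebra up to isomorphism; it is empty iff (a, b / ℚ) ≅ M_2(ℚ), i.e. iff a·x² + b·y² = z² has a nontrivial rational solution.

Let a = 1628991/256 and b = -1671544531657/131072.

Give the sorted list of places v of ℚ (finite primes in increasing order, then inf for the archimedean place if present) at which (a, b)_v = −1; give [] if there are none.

[2, 7, 13, 17]

(a, b) ≡ (119, -34034) mod (ℚ^×)²; places V = {2, 3, 7, 11, 13, 17, 53, ∞}.
(a,b)_17: α=1, u≡11; β=3, v≡8 (mod 17); (11|17)=-1, (8|17)=+1; sign (−1)^0·-1^3·+1^1 = -1.
(a,b)_53: α=0, u≡49; β=2, v≡50 (mod 53); (49|53)=+1, (50|53)=-1; sign (−1)^0·+1^2·-1^0 = +1.
(a,b)_13: α=2, u≡5; β=1, v≡8 (mod 13); (5|13)=-1, (8|13)=-1; sign (−1)^0·-1^1·-1^2 = -1.
(a,b)_11: α=0, u≡4; β=3, v≡10 (mod 11); (4|11)=+1, (10|11)=-1; sign (−1)^0·+1^3·-1^0 = +1.
(a,b)_2: α=-8, β=-17; u≡7, v≡7 (mod 8); ε(u)ε(v)=1·1, αω(v)=-8·0, βω(u)=-17·0; sum ≡ 1  ⇒  -1.
(a,b)_∞: sgn(119)=+, sgn(-34034)=−, so +1.
(a,b)_3: α=4, u≡2; β=0, v≡1 (mod 3); (2|3)=-1, (1|3)=+1; sign (−1)^0·-1^0·+1^4 = +1.
(a,b)_7: α=1, u≡3; β=1, v≡3 (mod 7); (3|7)=-1, (3|7)=-1; sign (−1)^1·-1^1·-1^1 = -1.
Ram(119, -34034) = {2, 7, 13, 17}; no ℚ_2-point on the conic.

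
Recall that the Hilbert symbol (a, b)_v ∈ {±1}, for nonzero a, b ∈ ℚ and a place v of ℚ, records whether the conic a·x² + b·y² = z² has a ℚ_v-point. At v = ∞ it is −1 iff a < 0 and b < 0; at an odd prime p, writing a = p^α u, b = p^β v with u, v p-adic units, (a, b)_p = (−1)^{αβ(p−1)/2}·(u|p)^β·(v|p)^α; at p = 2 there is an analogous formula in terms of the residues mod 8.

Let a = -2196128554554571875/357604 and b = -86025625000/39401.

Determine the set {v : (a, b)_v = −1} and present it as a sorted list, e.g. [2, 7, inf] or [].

[2, 7, 41, inf]

Mod squares: a ≡ -35, b ≡ -410. Check v ∈ {∞, 2, 3, 5, 7, 13, 23, 29, 31, 41, 53}.
v=13: a=13^-2·(≡10), b=13^0·(≡8) mod 13; (10|13)=+1, (8|13)=-1; (−1)^{-2·0·6}·(+1)^0·(-1)^-2 = +1.
v=3: a=3^2·(≡1), b=3^0·(≡1) mod 3; (1|3)=+1, (1|3)=+1; (−1)^{2·0·1}·(+1)^0·(+1)^2 = +1.
v=∞: -35 < 0 and -410 < 0  ⇒  (a,b)_∞ = -1.
v=2: v_2(a)=-2, v_2(b)=3; units ≡ 5, 3 (mod 8); ε·ε+αω+βω = 0·1+-2·1+3·1 ≡ 1  ⇒  (a,b)_2 = -1.
v=23: a=23^-2·(≡15), b=23^0·(≡9) mod 23; (15|23)=-1, (9|23)=+1; (−1)^{-2·0·11}·(-1)^0·(+1)^-2 = +1.
v=31: a=31^0·(≡30), b=31^-2·(≡27) mod 31; (30|31)=-1, (27|31)=-1; (−1)^{0·-2·15}·(-1)^-2·(-1)^0 = +1.
v=53: a=53^4·(≡27), b=53^2·(≡14) mod 53; (27|53)=-1, (14|53)=-1; (−1)^{4·2·26}·(-1)^2·(-1)^4 = +1.
v=7: a=7^1·(≡2), b=7^2·(≡5) mod 7; (2|7)=+1, (5|7)=-1; (−1)^{1·2·3}·(+1)^2·(-1)^1 = -1.
v=29: a=29^2·(≡4), b=29^0·(≡6) mod 29; (4|29)=+1, (6|29)=+1; (−1)^{2·0·14}·(+1)^0·(+1)^2 = +1.
v=5: a=5^5·(≡3), b=5^7·(≡2) mod 5; (3|5)=-1, (2|5)=-1; (−1)^{5·7·2}·(-1)^7·(-1)^5 = +1.
v=41: a=41^2·(≡3), b=41^-1·(≡10) mod 41; (3|41)=-1, (10|41)=+1; (−1)^{2·-1·20}·(-1)^-1·(+1)^2 = -1.
Ram(-35, -410) = {2, 7, 41, ∞}; no ℚ_2-point on the conic.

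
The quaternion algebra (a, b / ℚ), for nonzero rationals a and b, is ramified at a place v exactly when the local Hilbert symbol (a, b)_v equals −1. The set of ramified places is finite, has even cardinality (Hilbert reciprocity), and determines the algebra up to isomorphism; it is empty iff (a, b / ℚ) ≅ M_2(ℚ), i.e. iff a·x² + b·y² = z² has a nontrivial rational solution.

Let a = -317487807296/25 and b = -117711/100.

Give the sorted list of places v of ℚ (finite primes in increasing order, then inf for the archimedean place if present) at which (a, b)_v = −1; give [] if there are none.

Mod squares: a ≡ -29, b ≡ -13079. Check v ∈ {∞, 2, 3, 5, 11, 29, 41}.
v=5: a=5^-2·(≡4), b=5^-2·(≡1) mod 5; (4|5)=+1, (1|5)=+1; (−1)^{-2·-2·2}·(+1)^-2·(+1)^-2 = +1.
v=2: v_2(a)=6, v_2(b)=-2; units ≡ 3, 1 (mod 8); ε·ε+αω+βω = 1·0+6·0+-2·1 ≡ 0  ⇒  (a,b)_2 = +1.
v=29: a=29^3·(≡7), b=29^1·(≡9) mod 29; (7|29)=+1, (9|29)=+1; (−1)^{3·1·14}·(+1)^1·(+1)^3 = +1.
v=41: a=41^2·(≡7), b=41^1·(≡25) mod 41; (7|41)=-1, (25|41)=+1; (−1)^{2·1·20}·(-1)^1·(+1)^2 = -1.
v=∞: -29 < 0 and -13079 < 0  ⇒  (a,b)_∞ = -1.
v=3: a=3^0·(≡1), b=3^2·(≡1) mod 3; (1|3)=+1, (1|3)=+1; (−1)^{0·2·1}·(+1)^2·(+1)^0 = +1.
v=11: a=11^2·(≡1), b=11^1·(≡2) mod 11; (1|11)=+1, (2|11)=-1; (−1)^{2·1·5}·(+1)^1·(-1)^2 = +1.
Ram(-29, -13079) = {41, ∞}; no ℚ_41-point on the conic.

[41, inf]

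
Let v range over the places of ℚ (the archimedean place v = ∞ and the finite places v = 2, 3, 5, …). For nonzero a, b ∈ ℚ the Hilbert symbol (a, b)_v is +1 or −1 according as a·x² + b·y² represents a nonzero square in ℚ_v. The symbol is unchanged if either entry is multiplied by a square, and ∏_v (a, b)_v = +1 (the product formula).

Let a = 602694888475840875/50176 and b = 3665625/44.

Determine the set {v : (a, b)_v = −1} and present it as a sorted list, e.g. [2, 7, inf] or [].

Mod squares: a ≡ 3315, b ≡ 64515. Check v ∈ {∞, 2, 3, 5, 7, 11, 13, 17, 19, 23}.
v=5: a=5^3·(≡2), b=5^5·(≡2) mod 5; (2|5)=-1, (2|5)=-1; (−1)^{3·5·2}·(-1)^5·(-1)^3 = +1.
v=11: a=11^4·(≡9), b=11^-1·(≡10) mod 11; (9|11)=+1, (10|11)=-1; (−1)^{4·-1·5}·(+1)^-1·(-1)^4 = +1.
v=2: v_2(a)=-10, v_2(b)=-2; units ≡ 3, 3 (mod 8); ε·ε+αω+βω = 1·1+-10·1+-2·1 ≡ 1  ⇒  (a,b)_2 = -1.
v=19: a=19^2·(≡9), b=19^0·(≡2) mod 19; (9|19)=+1, (2|19)=-1; (−1)^{2·0·9}·(+1)^0·(-1)^2 = +1.
v=13: a=13^1·(≡7), b=13^0·(≡3) mod 13; (7|13)=-1, (3|13)=+1; (−1)^{1·0·6}·(-1)^0·(+1)^1 = +1.
v=7: a=7^-2·(≡4), b=7^0·(≡6) mod 7; (4|7)=+1, (6|7)=-1; (−1)^{-2·0·3}·(+1)^0·(-1)^-2 = +1.
v=23: a=23^2·(≡8), b=23^1·(≡19) mod 23; (8|23)=+1, (19|23)=-1; (−1)^{2·1·11}·(+1)^1·(-1)^2 = +1.
v=17: a=17^3·(≡8), b=17^1·(≡15) mod 17; (8|17)=+1, (15|17)=+1; (−1)^{3·1·8}·(+1)^1·(+1)^3 = +1.
v=3: a=3^3·(≡1), b=3^1·(≡1) mod 3; (1|3)=+1, (1|3)=+1; (−1)^{3·1·1}·(+1)^1·(+1)^3 = -1.
v=∞: 3315 > 0 and 64515 > 0  ⇒  (a,b)_∞ = +1.
Ram(3315, 64515) = {2, 3}; no ℚ_2-point on the conic.

[2, 3]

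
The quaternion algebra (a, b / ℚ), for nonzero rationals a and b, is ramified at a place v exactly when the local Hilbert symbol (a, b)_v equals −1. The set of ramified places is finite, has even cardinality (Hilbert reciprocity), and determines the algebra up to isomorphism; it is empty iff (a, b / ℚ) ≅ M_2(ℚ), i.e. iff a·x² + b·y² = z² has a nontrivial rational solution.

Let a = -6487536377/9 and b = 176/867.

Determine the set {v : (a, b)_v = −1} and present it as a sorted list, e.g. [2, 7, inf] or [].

[7, 11, 19, 23]

(a, b) ≡ (-3508673, 33) mod (ℚ^×)²; places V = {2, 3, 7, 11, 17, 19, 23, 31, 37, 43, ∞}.
(a,b)_∞: sgn(-3508673)=−, sgn(33)=+, so +1.
(a,b)_3: α=-2, u≡1; β=-1, v≡2 (mod 3); (1|3)=+1, (2|3)=-1; sign (−1)^0·+1^-1·-1^-2 = +1.
(a,b)_2: α=0, β=4; u≡7, v≡1 (mod 8); ε(u)ε(v)=1·0, αω(v)=0·0, βω(u)=4·0; sum ≡ 0  ⇒  +1.
(a,b)_31: α=1, u≡30; β=0, v≡10 (mod 31); (30|31)=-1, (10|31)=+1; sign (−1)^0·-1^0·+1^1 = +1.
(a,b)_23: α=1, u≡8; β=0, v≡11 (mod 23); (8|23)=+1, (11|23)=-1; sign (−1)^0·+1^0·-1^1 = -1.
(a,b)_19: α=1, u≡15; β=0, v≡2 (mod 19); (15|19)=-1, (2|19)=-1; sign (−1)^0·-1^0·-1^1 = -1.
(a,b)_37: α=1, u≡8; β=0, v≡11 (mod 37); (8|37)=-1, (11|37)=+1; sign (−1)^0·-1^0·+1^1 = +1.
(a,b)_17: α=0, u≡4; β=-2, v≡2 (mod 17); (4|17)=+1, (2|17)=+1; sign (−1)^0·+1^-2·+1^0 = +1.
(a,b)_11: α=0, u≡7; β=1, v≡3 (mod 11); (7|11)=-1, (3|11)=+1; sign (−1)^0·-1^1·+1^0 = -1.
(a,b)_43: α=2, u≡38; β=0, v≡19 (mod 43); (38|43)=+1, (19|43)=-1; sign (−1)^0·+1^0·-1^2 = +1.
(a,b)_7: α=1, u≡5; β=0, v≡6 (mod 7); (5|7)=-1, (6|7)=-1; sign (−1)^0·-1^0·-1^1 = -1.
(-3508673, 33 / ℚ) ramifies at {7, 11, 19, 23}: a division algebra.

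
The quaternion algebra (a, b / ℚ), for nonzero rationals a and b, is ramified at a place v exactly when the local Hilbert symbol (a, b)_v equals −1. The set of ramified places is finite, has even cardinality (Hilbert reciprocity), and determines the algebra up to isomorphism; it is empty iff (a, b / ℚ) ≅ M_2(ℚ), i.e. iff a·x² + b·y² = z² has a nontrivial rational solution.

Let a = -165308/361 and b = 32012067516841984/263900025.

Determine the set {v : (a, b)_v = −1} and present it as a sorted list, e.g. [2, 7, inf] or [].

Mod squares: a ≡ -143, b ≡ 286. Check v ∈ {∞, 2, 3, 5, 11, 13, 17, 19}.
v=17: a=17^2·(≡10), b=17^4·(≡14) mod 17; (10|17)=-1, (14|17)=-1; (−1)^{2·4·8}·(-1)^4·(-1)^2 = +1.
v=13: a=13^1·(≡5), b=13^3·(≡3) mod 13; (5|13)=-1, (3|13)=+1; (−1)^{1·3·6}·(-1)^3·(+1)^1 = -1.
v=19: a=19^-2·(≡11), b=19^-4·(≡7) mod 19; (11|19)=+1, (7|19)=+1; (−1)^{-2·-4·9}·(+1)^-4·(+1)^-2 = +1.
v=∞: -143 < 0 and 286 > 0  ⇒  (a,b)_∞ = +1.
v=3: a=3^0·(≡1), b=3^-4·(≡1) mod 3; (1|3)=+1, (1|3)=+1; (−1)^{0·-4·1}·(+1)^-4·(+1)^0 = +1.
v=5: a=5^0·(≡2), b=5^-2·(≡4) mod 5; (2|5)=-1, (4|5)=+1; (−1)^{0·-2·2}·(-1)^-2·(+1)^0 = +1.
v=11: a=11^1·(≡1), b=11^3·(≡5) mod 11; (1|11)=+1, (5|11)=+1; (−1)^{1·3·5}·(+1)^3·(+1)^1 = -1.
v=2: v_2(a)=2, v_2(b)=17; units ≡ 1, 7 (mod 8); ε·ε+αω+βω = 0·1+2·0+17·0 ≡ 0  ⇒  (a,b)_2 = +1.
Ram(-143, 286) = {11, 13}; no ℚ_11-point on the conic.

[11, 13]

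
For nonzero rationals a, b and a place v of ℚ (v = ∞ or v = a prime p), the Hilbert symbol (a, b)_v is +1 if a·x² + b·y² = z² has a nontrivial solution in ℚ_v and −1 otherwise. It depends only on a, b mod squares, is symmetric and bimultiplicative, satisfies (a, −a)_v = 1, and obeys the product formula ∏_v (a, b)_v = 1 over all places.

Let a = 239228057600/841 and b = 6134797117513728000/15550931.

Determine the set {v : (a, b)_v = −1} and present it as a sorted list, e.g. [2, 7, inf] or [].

Mod squares: a ≡ 14, b ≡ 1045. Check v ∈ {∞, 2, 3, 5, 7, 11, 19, 29, 41, 43}.
v=3: a=3^0·(≡2), b=3^10·(≡1) mod 3; (2|3)=-1, (1|3)=+1; (−1)^{0·10·1}·(-1)^10·(+1)^0 = +1.
v=5: a=5^2·(≡4), b=5^3·(≡4) mod 5; (4|5)=+1, (4|5)=+1; (−1)^{2·3·2}·(+1)^3·(+1)^2 = +1.
v=∞: 14 > 0 and 1045 > 0  ⇒  (a,b)_∞ = +1.
v=19: a=19^2·(≡15), b=19^3·(≡17) mod 19; (15|19)=-1, (17|19)=+1; (−1)^{2·3·9}·(-1)^3·(+1)^2 = -1.
v=29: a=29^-2·(≡15), b=29^-2·(≡6) mod 29; (15|29)=-1, (6|29)=+1; (−1)^{-2·-2·14}·(-1)^-2·(+1)^-2 = +1.
v=41: a=41^0·(≡14), b=41^-2·(≡21) mod 41; (14|41)=-1, (21|41)=+1; (−1)^{0·-2·20}·(-1)^-2·(+1)^0 = +1.
v=43: a=43^2·(≡9), b=43^2·(≡11) mod 43; (9|43)=+1, (11|43)=+1; (−1)^{2·2·21}·(+1)^2·(+1)^2 = +1.
v=11: a=11^0·(≡3), b=11^-1·(≡7) mod 11; (3|11)=+1, (7|11)=-1; (−1)^{0·-1·5}·(+1)^-1·(-1)^0 = +1.
v=7: a=7^1·(≡1), b=7^0·(≡2) mod 7; (1|7)=+1, (2|7)=+1; (−1)^{1·0·3}·(+1)^0·(+1)^1 = +1.
v=2: v_2(a)=11, v_2(b)=16; units ≡ 7, 5 (mod 8); ε·ε+αω+βω = 1·0+11·1+16·0 ≡ 1  ⇒  (a,b)_2 = -1.
Ram(14, 1045) = {2, 19}; no ℚ_2-point on the conic.

[2, 19]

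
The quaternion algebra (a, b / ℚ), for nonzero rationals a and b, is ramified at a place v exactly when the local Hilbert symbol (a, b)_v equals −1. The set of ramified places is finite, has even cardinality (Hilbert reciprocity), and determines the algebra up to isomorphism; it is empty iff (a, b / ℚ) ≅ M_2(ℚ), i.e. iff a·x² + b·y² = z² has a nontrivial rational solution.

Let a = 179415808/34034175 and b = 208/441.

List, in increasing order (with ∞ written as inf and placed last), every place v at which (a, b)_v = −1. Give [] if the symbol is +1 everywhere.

[7, 11]

Mod squares: a ≡ 29029, b ≡ 13. Check v ∈ {∞, 2, 3, 5, 7, 11, 13, 29}.
v=2: v_2(a)=8, v_2(b)=4; units ≡ 5, 5 (mod 8); ε·ε+αω+βω = 0·0+8·1+4·1 ≡ 0  ⇒  (a,b)_2 = +1.
v=∞: 29029 > 0 and 13 > 0  ⇒  (a,b)_∞ = +1.
v=13: a=13^3·(≡4), b=13^1·(≡10) mod 13; (4|13)=+1, (10|13)=+1; (−1)^{3·1·6}·(+1)^1·(+1)^3 = +1.
v=3: a=3^-4·(≡1), b=3^-2·(≡1) mod 3; (1|3)=+1, (1|3)=+1; (−1)^{-4·-2·1}·(+1)^-2·(+1)^-4 = +1.
v=7: a=7^-5·(≡6), b=7^-2·(≡6) mod 7; (6|7)=-1, (6|7)=-1; (−1)^{-5·-2·3}·(-1)^-2·(-1)^-5 = -1.
v=29: a=29^1·(≡26), b=29^0·(≡25) mod 29; (26|29)=-1, (25|29)=+1; (−1)^{1·0·14}·(-1)^0·(+1)^1 = +1.
v=11: a=11^1·(≡8), b=11^0·(≡10) mod 11; (8|11)=-1, (10|11)=-1; (−1)^{1·0·5}·(-1)^0·(-1)^1 = -1.
v=5: a=5^-2·(≡4), b=5^0·(≡3) mod 5; (4|5)=+1, (3|5)=-1; (−1)^{-2·0·2}·(+1)^0·(-1)^-2 = +1.
Ram(29029, 13) = {7, 11}; no ℚ_7-point on the conic.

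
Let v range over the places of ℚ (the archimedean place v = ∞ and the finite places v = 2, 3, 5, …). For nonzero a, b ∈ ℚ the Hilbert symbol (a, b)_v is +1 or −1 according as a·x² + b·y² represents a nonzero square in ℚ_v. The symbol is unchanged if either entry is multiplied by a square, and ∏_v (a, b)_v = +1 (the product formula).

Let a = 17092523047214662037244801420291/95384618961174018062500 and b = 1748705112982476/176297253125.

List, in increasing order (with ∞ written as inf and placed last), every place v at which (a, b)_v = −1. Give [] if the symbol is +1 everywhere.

[2, 11]

Mod squares: a ≡ 19, b ≡ 53295. Check v ∈ {∞, 2, 3, 5, 7, 11, 17, 19, 29, 37}.
v=17: a=17^2·(≡16), b=17^3·(≡6) mod 17; (16|17)=+1, (6|17)=-1; (−1)^{2·3·8}·(+1)^3·(-1)^2 = +1.
v=29: a=29^-6·(≡10), b=29^-2·(≡16) mod 29; (10|29)=-1, (16|29)=+1; (−1)^{-6·-2·14}·(-1)^-2·(+1)^-6 = +1.
v=37: a=37^-6·(≡8), b=37^-2·(≡2) mod 37; (8|37)=-1, (2|37)=-1; (−1)^{-6·-2·18}·(-1)^-2·(-1)^-6 = +1.
v=5: a=5^-6·(≡1), b=5^-5·(≡1) mod 5; (1|5)=+1, (1|5)=+1; (−1)^{-6·-5·2}·(+1)^-5·(+1)^-6 = +1.
v=7: a=7^0·(≡3), b=7^-2·(≡1) mod 7; (3|7)=-1, (1|7)=+1; (−1)^{0·-2·3}·(-1)^-2·(+1)^0 = +1.
v=2: v_2(a)=-2, v_2(b)=2; units ≡ 3, 7 (mod 8); ε·ε+αω+βω = 1·1+-2·0+2·1 ≡ 1  ⇒  (a,b)_2 = -1.
v=3: a=3^8·(≡1), b=3^3·(≡2) mod 3; (1|3)=+1, (2|3)=-1; (−1)^{8·3·1}·(+1)^3·(-1)^8 = +1.
v=∞: 19 > 0 and 53295 > 0  ⇒  (a,b)_∞ = +1.
v=19: a=19^13·(≡4), b=19^5·(≡10) mod 19; (4|19)=+1, (10|19)=-1; (−1)^{13·5·9}·(+1)^5·(-1)^13 = +1.
v=11: a=11^8·(≡2), b=11^3·(≡9) mod 11; (2|11)=-1, (9|11)=+1; (−1)^{8·3·5}·(-1)^3·(+1)^8 = -1.
|Ram(19, 53295)| = 2, even; anisotropic at {2, 11}.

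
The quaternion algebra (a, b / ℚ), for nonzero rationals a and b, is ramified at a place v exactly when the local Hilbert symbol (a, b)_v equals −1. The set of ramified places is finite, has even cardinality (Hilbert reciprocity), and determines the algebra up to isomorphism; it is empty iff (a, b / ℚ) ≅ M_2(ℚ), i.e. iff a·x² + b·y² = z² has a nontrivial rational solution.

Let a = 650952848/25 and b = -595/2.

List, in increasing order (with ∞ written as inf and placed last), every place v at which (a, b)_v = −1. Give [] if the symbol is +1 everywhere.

(a, b) ≡ (17, -1190) mod (ℚ^×)²; places V = {2, 5, 7, 13, 17, ∞}.
(a,b)_17: α=3, u≡4; β=1, v≡8 (mod 17); (4|17)=+1, (8|17)=+1; sign (−1)^0·+1^1·+1^3 = +1.
(a,b)_7: α=2, u≡3; β=1, v≡3 (mod 7); (3|7)=-1, (3|7)=-1; sign (−1)^0·-1^1·-1^2 = -1.
(a,b)_13: α=2, u≡4; β=0, v≡8 (mod 13); (4|13)=+1, (8|13)=-1; sign (−1)^0·+1^0·-1^2 = +1.
(a,b)_2: α=4, β=-1; u≡1, v≡5 (mod 8); ε(u)ε(v)=0·0, αω(v)=4·1, βω(u)=-1·0; sum ≡ 0  ⇒  +1.
(a,b)_∞: sgn(17)=+, sgn(-1190)=−, so +1.
(a,b)_5: α=-2, u≡3; β=1, v≡3 (mod 5); (3|5)=-1, (3|5)=-1; sign (−1)^0·-1^1·-1^-2 = -1.
(17, -1190 / ℚ) ramifies at {5, 7}: a division algebra.

[5, 7]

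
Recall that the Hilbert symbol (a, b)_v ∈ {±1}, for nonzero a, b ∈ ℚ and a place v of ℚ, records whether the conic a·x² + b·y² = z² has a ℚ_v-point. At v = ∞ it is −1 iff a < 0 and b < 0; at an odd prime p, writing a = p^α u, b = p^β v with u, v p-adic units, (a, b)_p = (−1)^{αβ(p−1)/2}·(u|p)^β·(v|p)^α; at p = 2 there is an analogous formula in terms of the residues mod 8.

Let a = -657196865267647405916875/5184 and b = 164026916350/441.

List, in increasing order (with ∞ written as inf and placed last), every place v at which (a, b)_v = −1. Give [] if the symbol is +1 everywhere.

(a, b) ≡ (-43, 29326) mod (ℚ^×)²; places V = {2, 3, 5, 7, 11, 23, 31, 43, ∞}.
(a,b)_31: α=4, u≡20; β=1, v≡8 (mod 31); (20|31)=+1, (8|31)=+1; sign (−1)^0·+1^1·+1^4 = +1.
(a,b)_11: α=4, u≡4; β=3, v≡1 (mod 11); (4|11)=+1, (1|11)=+1; sign (−1)^0·+1^3·+1^4 = +1.
(a,b)_∞: sgn(-43)=−, sgn(29326)=+, so +1.
(a,b)_3: α=-4, u≡2; β=-2, v≡1 (mod 3); (2|3)=-1, (1|3)=+1; sign (−1)^0·-1^-2·+1^-4 = +1.
(a,b)_2: α=-6, β=1; u≡5, v≡7 (mod 8); ε(u)ε(v)=0·1, αω(v)=-6·0, βω(u)=1·1; sum ≡ 1  ⇒  -1.
(a,b)_43: α=5, u≡39; β=3, v≡27 (mod 43); (39|43)=-1, (27|43)=-1; sign (−1)^1·-1^3·-1^5 = -1.
(a,b)_23: α=2, u≡2; β=0, v≡4 (mod 23); (2|23)=+1, (4|23)=+1; sign (−1)^0·+1^0·+1^2 = +1.
(a,b)_7: α=0, u≡3; β=-2, v≡5 (mod 7); (3|7)=-1, (5|7)=-1; sign (−1)^0·-1^-2·-1^0 = +1.
(a,b)_5: α=4, u≡2; β=2, v≡4 (mod 5); (2|5)=-1, (4|5)=+1; sign (−1)^0·-1^2·+1^4 = +1.
Ram(-43, 29326) = {2, 43}; no ℚ_2-point on the conic.

[2, 43]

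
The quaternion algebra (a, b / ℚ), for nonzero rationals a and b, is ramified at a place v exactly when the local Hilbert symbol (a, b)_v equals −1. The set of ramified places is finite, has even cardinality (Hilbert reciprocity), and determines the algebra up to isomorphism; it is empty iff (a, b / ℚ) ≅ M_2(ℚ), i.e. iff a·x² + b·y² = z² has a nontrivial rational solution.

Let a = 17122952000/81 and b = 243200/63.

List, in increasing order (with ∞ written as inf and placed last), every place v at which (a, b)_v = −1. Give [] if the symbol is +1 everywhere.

[2, 7]

(a, b) ≡ (5, 266) mod (ℚ^×)²; places V = {2, 3, 5, 7, 11, 19, ∞}.
(a,b)_3: α=-4, u≡2; β=-2, v≡2 (mod 3); (2|3)=-1, (2|3)=-1; sign (−1)^0·-1^-2·-1^-4 = +1.
(a,b)_2: α=6, β=9; u≡5, v≡5 (mod 8); ε(u)ε(v)=0·0, αω(v)=6·1, βω(u)=9·1; sum ≡ 1  ⇒  -1.
(a,b)_7: α=2, u≡5; β=-1, v≡3 (mod 7); (5|7)=-1, (3|7)=-1; sign (−1)^0·-1^-1·-1^2 = -1.
(a,b)_11: α=2, u≡9; β=0, v≡7 (mod 11); (9|11)=+1, (7|11)=-1; sign (−1)^0·+1^0·-1^2 = +1.
(a,b)_19: α=2, u≡4; β=1, v≡18 (mod 19); (4|19)=+1, (18|19)=-1; sign (−1)^0·+1^1·-1^2 = +1.
(a,b)_∞: sgn(5)=+, sgn(266)=+, so +1.
(a,b)_5: α=3, u≡1; β=2, v≡1 (mod 5); (1|5)=+1, (1|5)=+1; sign (−1)^0·+1^2·+1^3 = +1.
|Ram(5, 266)| = 2, even; anisotropic at {2, 7}.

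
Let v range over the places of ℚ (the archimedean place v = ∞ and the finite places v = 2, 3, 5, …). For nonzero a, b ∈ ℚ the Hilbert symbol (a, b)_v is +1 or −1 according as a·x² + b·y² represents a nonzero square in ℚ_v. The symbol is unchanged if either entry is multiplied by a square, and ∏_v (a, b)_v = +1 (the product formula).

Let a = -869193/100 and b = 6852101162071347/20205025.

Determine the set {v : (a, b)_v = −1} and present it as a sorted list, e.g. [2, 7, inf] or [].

[2, 3, 13, 17, 19, 23]

(a, b) ≡ (-96577, 483) mod (ℚ^×)²; places V = {2, 3, 5, 7, 13, 17, 19, 23, 29, 31, ∞}.
(a,b)_23: α=1, u≡17; β=3, v≡17 (mod 23); (17|23)=-1, (17|23)=-1; sign (−1)^1·-1^3·-1^1 = -1.
(a,b)_17: α=1, u≡5; β=2, v≡3 (mod 17); (5|17)=-1, (3|17)=-1; sign (−1)^0·-1^2·-1^1 = -1.
(a,b)_19: α=1, u≡1; β=2, v≡3 (mod 19); (1|19)=+1, (3|19)=-1; sign (−1)^0·+1^2·-1^1 = -1.
(a,b)_13: α=1, u≡7; β=4, v≡7 (mod 13); (7|13)=-1, (7|13)=-1; sign (−1)^0·-1^4·-1^1 = -1.
(a,b)_31: α=0, u≡20; β=-2, v≡1 (mod 31); (20|31)=+1, (1|31)=+1; sign (−1)^0·+1^-2·+1^0 = +1.
(a,b)_3: α=2, u≡2; β=3, v≡2 (mod 3); (2|3)=-1, (2|3)=-1; sign (−1)^0·-1^3·-1^2 = -1.
(a,b)_2: α=-2, β=0; u≡7, v≡3 (mod 8); ε(u)ε(v)=1·1, αω(v)=-2·1, βω(u)=0·0; sum ≡ 1  ⇒  -1.
(a,b)_7: α=0, u≡2; β=1, v≡6 (mod 7); (2|7)=+1, (6|7)=-1; sign (−1)^0·+1^1·-1^0 = +1.
(a,b)_∞: sgn(-96577)=−, sgn(483)=+, so +1.
(a,b)_29: α=0, u≡13; β=-2, v≡3 (mod 29); (13|29)=+1, (3|29)=-1; sign (−1)^0·+1^-2·-1^0 = +1.
(a,b)_5: α=-2, u≡3; β=-2, v≡2 (mod 5); (3|5)=-1, (2|5)=-1; sign (−1)^0·-1^-2·-1^-2 = +1.
Ram(-96577, 483) = {2, 3, 13, 17, 19, 23}; no ℚ_2-point on the conic.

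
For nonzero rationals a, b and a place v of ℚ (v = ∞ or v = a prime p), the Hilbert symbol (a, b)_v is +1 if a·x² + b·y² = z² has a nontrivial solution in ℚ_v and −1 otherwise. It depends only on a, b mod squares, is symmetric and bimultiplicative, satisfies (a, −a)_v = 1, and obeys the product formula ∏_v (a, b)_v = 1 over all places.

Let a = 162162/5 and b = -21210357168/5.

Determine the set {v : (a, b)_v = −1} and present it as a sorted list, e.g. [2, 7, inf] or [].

[3, 7, 11, 13]

(a, b) ≡ (10010, -15) mod (ℚ^×)²; places V = {2, 3, 5, 7, 11, 13, ∞}.
(a,b)_11: α=1, u≡7; β=2, v≡6 (mod 11); (7|11)=-1, (6|11)=-1; sign (−1)^0·-1^2·-1^1 = -1.
(a,b)_5: α=-1, u≡2; β=-1, v≡2 (mod 5); (2|5)=-1, (2|5)=-1; sign (−1)^0·-1^-1·-1^-1 = +1.
(a,b)_2: α=1, β=4; u≡5, v≡1 (mod 8); ε(u)ε(v)=0·0, αω(v)=1·0, βω(u)=4·1; sum ≡ 0  ⇒  +1.
(a,b)_7: α=1, u≡2; β=4, v≡5 (mod 7); (2|7)=+1, (5|7)=-1; sign (−1)^0·+1^4·-1^1 = -1.
(a,b)_∞: sgn(10010)=+, sgn(-15)=−, so +1.
(a,b)_13: α=1, u≡4; β=2, v≡7 (mod 13); (4|13)=+1, (7|13)=-1; sign (−1)^0·+1^2·-1^1 = -1.
(a,b)_3: α=4, u≡2; β=3, v≡1 (mod 3); (2|3)=-1, (1|3)=+1; sign (−1)^0·-1^3·+1^4 = -1.
(10010, -15 / ℚ) ramifies at {3, 7, 11, 13}: a division algebra.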